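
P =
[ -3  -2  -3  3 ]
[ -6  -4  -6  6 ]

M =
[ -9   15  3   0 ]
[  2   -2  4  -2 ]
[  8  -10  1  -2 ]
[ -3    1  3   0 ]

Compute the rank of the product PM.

1

First compute PM:
[[-10,  -8, -11,  10],
 [-20, -16, -22,  20]]
Now row reduce the product.
R2 ← R2 − (2)·R1: [0, 0, 0, 0]
1 nonzero row, so rank(PM) = 1.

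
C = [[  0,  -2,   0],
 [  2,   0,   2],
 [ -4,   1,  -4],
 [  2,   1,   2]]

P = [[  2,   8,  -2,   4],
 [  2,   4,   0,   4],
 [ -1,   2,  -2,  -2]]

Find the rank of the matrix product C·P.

2

First compute CP:
[[ -4,  -8,   0,  -8],
 [  2,  20,  -8,   4],
 [ -2, -36,  16,  -4],
 [  4,  24,  -8,   8]]
Now row reduce the product.
R2 ← R2 + (1/2)·R1: [0, 16, -8, 0]
R3 ← R3 − (1/2)·R1: [0, -32, 16, 0]
R4 ← R4 + R1: [0, 16, -8, 0]
R3 ← R3 + (2)·R2: [0, 0, 0, 0]
R4 ← R4 − R2: [0, 0, 0, 0]
2 nonzero rows, so rank(CP) = 2.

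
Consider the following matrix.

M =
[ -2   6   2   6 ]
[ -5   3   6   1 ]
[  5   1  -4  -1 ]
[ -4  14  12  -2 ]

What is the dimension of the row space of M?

Row reduce to echelon form.
R2 ← R2 − (5/2)·R1: [0, -12, 1, -14]
R3 ← R3 + (5/2)·R1: [0, 16, 1, 14]
R4 ← R4 − (2)·R1: [0, 2, 8, -14]
R3 ← R3 + (4/3)·R2: [0, 0, 7/3, -14/3]
R4 ← R4 + (1/6)·R2: [0, 0, 49/6, -49/3]
R4 ← R4 − (7/2)·R3: [0, 0, 0, 0]
Echelon form has 3 nonzero rows, so rank(M) = 3.
The row space has dimension equal to the rank: 3.

3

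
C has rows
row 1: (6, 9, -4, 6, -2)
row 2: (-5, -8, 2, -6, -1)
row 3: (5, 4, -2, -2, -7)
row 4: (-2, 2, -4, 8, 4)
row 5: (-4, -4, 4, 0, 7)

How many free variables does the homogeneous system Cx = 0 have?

2

Row reduce to echelon form.
R2 ← R2 + (5/6)·R1: [0, -1/2, -4/3, -1, -8/3]
R3 ← R3 − (5/6)·R1: [0, -7/2, 4/3, -7, -16/3]
R4 ← R4 + (1/3)·R1: [0, 5, -16/3, 10, 10/3]
R5 ← R5 + (2/3)·R1: [0, 2, 4/3, 4, 17/3]
R3 ← R3 − (7)·R2: [0, 0, 32/3, 0, 40/3]
R4 ← R4 + (10)·R2: [0, 0, -56/3, 0, -70/3]
R5 ← R5 + (4)·R2: [0, 0, -4, 0, -5]
R4 ← R4 + (7/4)·R3: [0, 0, 0, 0, 0]
R5 ← R5 + (3/8)·R3: [0, 0, 0, 0, 0]
3 nonzero rows, so rank(C) = 3.
C has 5 columns; by rank–nullity, nullity = 5 − 3 = 2.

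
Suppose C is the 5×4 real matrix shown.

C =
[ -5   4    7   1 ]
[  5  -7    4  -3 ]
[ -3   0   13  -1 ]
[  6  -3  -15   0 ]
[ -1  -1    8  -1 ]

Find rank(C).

Row reduce to echelon form.
R2 ← R2 + R1: [0, -3, 11, -2]
R3 ← R3 − (3/5)·R1: [0, -12/5, 44/5, -8/5]
R4 ← R4 + (6/5)·R1: [0, 9/5, -33/5, 6/5]
R5 ← R5 − (1/5)·R1: [0, -9/5, 33/5, -6/5]
R3 ← R3 − (4/5)·R2: [0, 0, 0, 0]
R4 ← R4 + (3/5)·R2: [0, 0, 0, 0]
R5 ← R5 − (3/5)·R2: [0, 0, 0, 0]
Echelon form has 2 nonzero rows, so rank(C) = 2.

2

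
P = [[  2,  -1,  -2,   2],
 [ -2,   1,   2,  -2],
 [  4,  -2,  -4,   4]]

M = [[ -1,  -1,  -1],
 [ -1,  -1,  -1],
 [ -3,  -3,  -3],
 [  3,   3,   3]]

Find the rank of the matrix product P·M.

1

First compute PM:
[[ 11,  11,  11],
 [-11, -11, -11],
 [ 22,  22,  22]]
Now row reduce the product.
R2 ← R2 + R1: [0, 0, 0]
R3 ← R3 − (2)·R1: [0, 0, 0]
1 nonzero row, so rank(PM) = 1.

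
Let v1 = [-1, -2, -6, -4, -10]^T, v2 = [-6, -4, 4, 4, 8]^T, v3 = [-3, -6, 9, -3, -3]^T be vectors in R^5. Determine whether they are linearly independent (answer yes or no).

Form the matrix with these vectors as rows and row reduce.
R2 ← R2 − (6)·R1: [0, 8, 40, 28, 68]
R3 ← R3 − (3)·R1: [0, 0, 27, 9, 27]
3 nonzero rows, so the 3 vectors span a space of dimension 3.
Since 3 = 3, the vectors are linearly independent.

yes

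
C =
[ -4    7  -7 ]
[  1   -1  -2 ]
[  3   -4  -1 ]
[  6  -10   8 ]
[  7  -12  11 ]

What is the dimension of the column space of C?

Row reduce to echelon form.
R2 ← R2 + (1/4)·R1: [0, 3/4, -15/4]
R3 ← R3 + (3/4)·R1: [0, 5/4, -25/4]
R4 ← R4 + (3/2)·R1: [0, 1/2, -5/2]
R5 ← R5 + (7/4)·R1: [0, 1/4, -5/4]
R3 ← R3 − (5/3)·R2: [0, 0, 0]
R4 ← R4 − (2/3)·R2: [0, 0, 0]
R5 ← R5 − (1/3)·R2: [0, 0, 0]
Echelon form has 2 nonzero rows, so rank(C) = 2.
The column space has dimension equal to the rank: 2.

2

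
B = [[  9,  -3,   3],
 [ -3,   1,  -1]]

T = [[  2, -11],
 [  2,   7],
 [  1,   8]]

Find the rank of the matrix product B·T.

First compute BT:
[[ 15, -96],
 [ -5,  32]]
Now row reduce the product.
R2 ← R2 + (1/3)·R1: [0, 0]
1 nonzero row, so rank(BT) = 1.

1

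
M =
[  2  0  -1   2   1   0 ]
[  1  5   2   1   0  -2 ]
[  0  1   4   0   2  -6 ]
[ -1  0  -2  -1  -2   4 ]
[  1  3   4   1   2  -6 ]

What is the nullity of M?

3

Row reduce to echelon form.
R2 ← R2 − (1/2)·R1: [0, 5, 5/2, 0, -1/2, -2]
R4 ← R4 + (1/2)·R1: [0, 0, -5/2, 0, -3/2, 4]
R5 ← R5 − (1/2)·R1: [0, 3, 9/2, 0, 3/2, -6]
R3 ← R3 − (1/5)·R2: [0, 0, 7/2, 0, 21/10, -28/5]
R5 ← R5 − (3/5)·R2: [0, 0, 3, 0, 9/5, -24/5]
R4 ← R4 + (5/7)·R3: [0, 0, 0, 0, 0, 0]
R5 ← R5 − (6/7)·R3: [0, 0, 0, 0, 0, 0]
3 nonzero rows, so rank(M) = 3.
M has 6 columns; by rank–nullity, nullity = 6 − 3 = 3.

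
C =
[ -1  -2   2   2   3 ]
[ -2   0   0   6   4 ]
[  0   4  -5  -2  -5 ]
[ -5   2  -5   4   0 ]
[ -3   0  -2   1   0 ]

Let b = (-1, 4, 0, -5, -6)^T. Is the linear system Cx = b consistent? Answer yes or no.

yes

Row reduce the augmented matrix [C | b].
R2 ← R2 − (2)·R1: [0, 4, -4, 2, -2, 6]
R4 ← R4 − (5)·R1: [0, 12, -15, -6, -15, 0]
R5 ← R5 − (3)·R1: [0, 6, -8, -5, -9, -3]
R3 ← R3 − R2: [0, 0, -1, -4, -3, -6]
R4 ← R4 − (3)·R2: [0, 0, -3, -12, -9, -18]
R5 ← R5 − (3/2)·R2: [0, 0, -2, -8, -6, -12]
R4 ← R4 − (3)·R3: [0, 0, 0, 0, 0, 0]
R5 ← R5 − (2)·R3: [0, 0, 0, 0, 0, 0]
The echelon form has 3 nonzero rows, and every pivot lies in the first 5 columns, so rank(C) = rank([C|b]) = 3.
The system is consistent.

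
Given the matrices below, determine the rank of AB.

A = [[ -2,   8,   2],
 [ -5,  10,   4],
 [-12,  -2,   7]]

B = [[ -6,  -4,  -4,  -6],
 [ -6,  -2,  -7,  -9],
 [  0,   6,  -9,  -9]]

2

First compute AB:
[[-36,   4, -66, -78],
 [-30,  24, -86, -96],
 [ 84,  94,  -1,  27]]
Now row reduce the product.
R2 ← R2 − (5/6)·R1: [0, 62/3, -31, -31]
R3 ← R3 + (7/3)·R1: [0, 310/3, -155, -155]
R3 ← R3 − (5)·R2: [0, 0, 0, 0]
2 nonzero rows, so rank(AB) = 2.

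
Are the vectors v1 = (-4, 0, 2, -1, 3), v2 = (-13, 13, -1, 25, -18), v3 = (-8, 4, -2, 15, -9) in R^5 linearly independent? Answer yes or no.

Form the matrix with these vectors as rows and row reduce.
R2 ← R2 − (13/4)·R1: [0, 13, -15/2, 113/4, -111/4]
R3 ← R3 − (2)·R1: [0, 4, -6, 17, -15]
R3 ← R3 − (4/13)·R2: [0, 0, -48/13, 108/13, -84/13]
3 nonzero rows, so the 3 vectors span a space of dimension 3.
Since 3 = 3, the vectors are linearly independent.

yes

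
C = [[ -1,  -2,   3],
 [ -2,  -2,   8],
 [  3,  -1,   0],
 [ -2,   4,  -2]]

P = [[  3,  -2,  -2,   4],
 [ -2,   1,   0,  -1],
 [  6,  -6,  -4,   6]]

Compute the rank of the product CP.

First compute CP:
[[ 19, -18, -10,  16],
 [ 46, -46, -28,  42],
 [ 11,  -7,  -6,  13],
 [-26,  20,  12, -24]]
Now row reduce the product.
R2 ← R2 − (46/19)·R1: [0, -46/19, -72/19, 62/19]
R3 ← R3 − (11/19)·R1: [0, 65/19, -4/19, 71/19]
R4 ← R4 + (26/19)·R1: [0, -88/19, -32/19, -40/19]
R3 ← R3 + (65/46)·R2: [0, 0, -128/23, 192/23]
R4 ← R4 − (44/23)·R2: [0, 0, 128/23, -192/23]
R4 ← R4 + R3: [0, 0, 0, 0]
3 nonzero rows, so rank(CP) = 3.

3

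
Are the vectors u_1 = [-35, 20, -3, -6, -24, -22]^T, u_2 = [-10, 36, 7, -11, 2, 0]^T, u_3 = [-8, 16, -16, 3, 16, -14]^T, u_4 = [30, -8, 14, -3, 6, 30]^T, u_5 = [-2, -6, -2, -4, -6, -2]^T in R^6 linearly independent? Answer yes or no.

yes

Form the matrix with these vectors as rows and row reduce.
R2 ← R2 − (2/7)·R1: [0, 212/7, 55/7, -65/7, 62/7, 44/7]
R3 ← R3 − (8/35)·R1: [0, 80/7, -536/35, 153/35, 752/35, -314/35]
R4 ← R4 + (6/7)·R1: [0, 64/7, 80/7, -57/7, -102/7, 78/7]
R5 ← R5 − (2/35)·R1: [0, -50/7, -64/35, -128/35, -162/35, -26/35]
R3 ← R3 − (20/53)·R2: [0, 0, -4844/265, 2087/265, 4808/265, -3006/265]
R4 ← R4 − (16/53)·R2: [0, 0, 480/53, -283/53, -914/53, 490/53]
R5 ← R5 + (25/106)·R2: [0, 0, 13/530, -3099/530, -673/265, 196/265]
R4 ← R4 + (600/1211)·R3: [0, 0, 0, -1741/1211, -9998/1211, 4390/1211]
R5 ← R5 + (13/9688)·R3: [0, 0, 0, -56545/9688, -3046/1211, 3509/4844]
R5 ← R5 − (56545/13928)·R4: [0, 0, 0, 0, 215901/6964, -48723/3482]
5 nonzero rows, so the 5 vectors span a space of dimension 5.
Since 5 = 5, the vectors are linearly independent.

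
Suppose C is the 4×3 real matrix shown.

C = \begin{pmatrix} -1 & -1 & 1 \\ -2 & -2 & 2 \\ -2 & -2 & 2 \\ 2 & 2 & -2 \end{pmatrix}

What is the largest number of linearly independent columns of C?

Row reduce to echelon form.
R2 ← R2 − (2)·R1: [0, 0, 0]
R3 ← R3 − (2)·R1: [0, 0, 0]
R4 ← R4 + (2)·R1: [0, 0, 0]
Echelon form has 1 nonzero row, so rank(C) = 1.
The rank gives the maximum number of linearly independent columns: 1.

1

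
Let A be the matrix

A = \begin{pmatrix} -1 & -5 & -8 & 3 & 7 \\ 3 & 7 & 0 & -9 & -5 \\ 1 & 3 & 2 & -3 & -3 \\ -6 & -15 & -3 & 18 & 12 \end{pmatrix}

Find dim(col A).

2

Row reduce to echelon form.
R2 ← R2 + (3)·R1: [0, -8, -24, 0, 16]
R3 ← R3 + R1: [0, -2, -6, 0, 4]
R4 ← R4 − (6)·R1: [0, 15, 45, 0, -30]
R3 ← R3 − (1/4)·R2: [0, 0, 0, 0, 0]
R4 ← R4 + (15/8)·R2: [0, 0, 0, 0, 0]
Echelon form has 2 nonzero rows, so rank(A) = 2.
The column space has dimension equal to the rank: 2.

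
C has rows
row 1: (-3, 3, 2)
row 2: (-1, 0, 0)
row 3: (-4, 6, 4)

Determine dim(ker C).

Row reduce to echelon form.
R2 ← R2 − (1/3)·R1: [0, -1, -2/3]
R3 ← R3 − (4/3)·R1: [0, 2, 4/3]
R3 ← R3 + (2)·R2: [0, 0, 0]
2 nonzero rows, so rank(C) = 2.
C has 3 columns; by rank–nullity, nullity = 3 − 2 = 1.

1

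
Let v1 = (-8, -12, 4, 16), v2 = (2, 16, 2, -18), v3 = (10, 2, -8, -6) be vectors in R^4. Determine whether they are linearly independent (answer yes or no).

Form the matrix with these vectors as rows and row reduce.
R2 ← R2 + (1/4)·R1: [0, 13, 3, -14]
R3 ← R3 + (5/4)·R1: [0, -13, -3, 14]
R3 ← R3 + R2: [0, 0, 0, 0]
2 nonzero rows, so the 3 vectors span a space of dimension 2.
Since 2 < 3, the vectors are linearly dependent.

no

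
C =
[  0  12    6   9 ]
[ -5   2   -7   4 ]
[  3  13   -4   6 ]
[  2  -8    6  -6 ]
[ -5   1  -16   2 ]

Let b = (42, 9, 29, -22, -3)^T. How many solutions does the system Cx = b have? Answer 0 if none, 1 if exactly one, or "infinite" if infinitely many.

infinite

Row reduce the augmented matrix [C | b].
Swap R1 ↔ R2
R3 ← R3 + (3/5)·R1: [0, 71/5, -41/5, 42/5, 172/5]
R4 ← R4 + (2/5)·R1: [0, -36/5, 16/5, -22/5, -92/5]
R5 ← R5 − R1: [0, -1, -9, -2, -12]
R3 ← R3 − (71/60)·R2: [0, 0, -153/10, -9/4, -153/10]
R4 ← R4 + (3/5)·R2: [0, 0, 34/5, 1, 34/5]
R5 ← R5 + (1/12)·R2: [0, 0, -17/2, -5/4, -17/2]
R4 ← R4 + (4/9)·R3: [0, 0, 0, 0, 0]
R5 ← R5 − (5/9)·R3: [0, 0, 0, 0, 0]
The echelon form has 3 nonzero rows, and every pivot lies in the first 4 columns, so rank(C) = rank([C|b]) = 3.
The system is consistent.
rank = 3 < 4 unknowns, so there are infinitely many solutions.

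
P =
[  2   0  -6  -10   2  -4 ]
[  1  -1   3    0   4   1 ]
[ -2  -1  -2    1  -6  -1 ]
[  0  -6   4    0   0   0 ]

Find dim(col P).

Row reduce to echelon form.
R2 ← R2 − (1/2)·R1: [0, -1, 6, 5, 3, 3]
R3 ← R3 + R1: [0, -1, -8, -9, -4, -5]
R3 ← R3 − R2: [0, 0, -14, -14, -7, -8]
R4 ← R4 − (6)·R2: [0, 0, -32, -30, -18, -18]
R4 ← R4 − (16/7)·R3: [0, 0, 0, 2, -2, 2/7]
Echelon form has 4 nonzero rows, so rank(P) = 4.
The column space has dimension equal to the rank: 4.

4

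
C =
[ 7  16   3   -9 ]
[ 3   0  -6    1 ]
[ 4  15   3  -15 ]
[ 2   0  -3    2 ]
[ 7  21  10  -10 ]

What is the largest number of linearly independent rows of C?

4

Row reduce to echelon form.
R2 ← R2 − (3/7)·R1: [0, -48/7, -51/7, 34/7]
R3 ← R3 − (4/7)·R1: [0, 41/7, 9/7, -69/7]
R4 ← R4 − (2/7)·R1: [0, -32/7, -27/7, 32/7]
R5 ← R5 − R1: [0, 5, 7, -1]
R3 ← R3 + (41/48)·R2: [0, 0, -79/16, -137/24]
R4 ← R4 − (2/3)·R2: [0, 0, 1, 4/3]
R5 ← R5 + (35/48)·R2: [0, 0, 27/16, 61/24]
R4 ← R4 + (16/79)·R3: [0, 0, 0, 14/79]
R5 ← R5 + (27/79)·R3: [0, 0, 0, 140/237]
R5 ← R5 − (10/3)·R4: [0, 0, 0, 0]
Echelon form has 4 nonzero rows, so rank(C) = 4.
The rank gives the maximum number of linearly independent rows: 4.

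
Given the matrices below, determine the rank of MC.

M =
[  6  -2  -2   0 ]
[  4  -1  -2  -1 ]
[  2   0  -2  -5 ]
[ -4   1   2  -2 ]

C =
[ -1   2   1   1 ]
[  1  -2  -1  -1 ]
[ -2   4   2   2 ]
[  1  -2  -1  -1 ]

1

First compute MC:
[[ -4,   8,   4,   4],
 [ -2,   4,   2,   2],
 [ -3,   6,   3,   3],
 [ -1,   2,   1,   1]]
Now row reduce the product.
R2 ← R2 − (1/2)·R1: [0, 0, 0, 0]
R3 ← R3 − (3/4)·R1: [0, 0, 0, 0]
R4 ← R4 − (1/4)·R1: [0, 0, 0, 0]
1 nonzero row, so rank(MC) = 1.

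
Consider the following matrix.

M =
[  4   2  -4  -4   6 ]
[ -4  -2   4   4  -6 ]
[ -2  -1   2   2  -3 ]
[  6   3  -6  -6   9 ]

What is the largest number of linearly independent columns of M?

Row reduce to echelon form.
R2 ← R2 + R1: [0, 0, 0, 0, 0]
R3 ← R3 + (1/2)·R1: [0, 0, 0, 0, 0]
R4 ← R4 − (3/2)·R1: [0, 0, 0, 0, 0]
Echelon form has 1 nonzero row, so rank(M) = 1.
The rank gives the maximum number of linearly independent columns: 1.

1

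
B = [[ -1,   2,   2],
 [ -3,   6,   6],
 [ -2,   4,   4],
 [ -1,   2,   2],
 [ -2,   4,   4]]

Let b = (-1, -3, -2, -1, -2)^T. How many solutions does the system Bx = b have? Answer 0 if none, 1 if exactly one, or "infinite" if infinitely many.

infinite

Row reduce the augmented matrix [B | b].
R2 ← R2 − (3)·R1: [0, 0, 0, 0]
R3 ← R3 − (2)·R1: [0, 0, 0, 0]
R4 ← R4 − R1: [0, 0, 0, 0]
R5 ← R5 − (2)·R1: [0, 0, 0, 0]
The echelon form has 1 nonzero rows, and every pivot lies in the first 3 columns, so rank(B) = rank([B|b]) = 1.
The system is consistent.
rank = 1 < 3 unknowns, so there are infinitely many solutions.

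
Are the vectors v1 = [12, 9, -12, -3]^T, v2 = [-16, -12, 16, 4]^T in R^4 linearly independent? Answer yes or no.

no

Form the matrix with these vectors as rows and row reduce.
R2 ← R2 + (4/3)·R1: [0, 0, 0, 0]
1 nonzero row, so the 2 vectors span a space of dimension 1.
Since 1 < 2, the vectors are linearly dependent.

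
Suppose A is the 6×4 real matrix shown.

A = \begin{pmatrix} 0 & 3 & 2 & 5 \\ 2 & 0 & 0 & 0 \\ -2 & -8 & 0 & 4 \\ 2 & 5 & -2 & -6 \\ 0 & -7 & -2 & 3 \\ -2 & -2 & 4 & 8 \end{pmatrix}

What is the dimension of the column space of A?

4

Row reduce to echelon form.
Swap R1 ↔ R2
R3 ← R3 + R1: [0, -8, 0, 4]
R4 ← R4 − R1: [0, 5, -2, -6]
R6 ← R6 + R1: [0, -2, 4, 8]
R3 ← R3 + (8/3)·R2: [0, 0, 16/3, 52/3]
R4 ← R4 − (5/3)·R2: [0, 0, -16/3, -43/3]
R5 ← R5 + (7/3)·R2: [0, 0, 8/3, 44/3]
R6 ← R6 + (2/3)·R2: [0, 0, 16/3, 34/3]
R4 ← R4 + R3: [0, 0, 0, 3]
R5 ← R5 − (1/2)·R3: [0, 0, 0, 6]
R6 ← R6 − R3: [0, 0, 0, -6]
R5 ← R5 − (2)·R4: [0, 0, 0, 0]
R6 ← R6 + (2)·R4: [0, 0, 0, 0]
Echelon form has 4 nonzero rows, so rank(A) = 4.
The column space has dimension equal to the rank: 4.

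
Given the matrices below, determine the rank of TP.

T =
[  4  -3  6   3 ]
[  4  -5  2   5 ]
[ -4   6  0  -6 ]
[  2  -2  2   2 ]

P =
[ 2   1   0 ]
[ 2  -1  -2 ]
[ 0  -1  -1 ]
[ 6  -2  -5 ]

2

First compute TP:
[[ 20,  -5, -15],
 [ 28,  -3, -17],
 [-32,   2,  18],
 [ 12,  -2,  -8]]
Now row reduce the product.
R2 ← R2 − (7/5)·R1: [0, 4, 4]
R3 ← R3 + (8/5)·R1: [0, -6, -6]
R4 ← R4 − (3/5)·R1: [0, 1, 1]
R3 ← R3 + (3/2)·R2: [0, 0, 0]
R4 ← R4 − (1/4)·R2: [0, 0, 0]
2 nonzero rows, so rank(TP) = 2.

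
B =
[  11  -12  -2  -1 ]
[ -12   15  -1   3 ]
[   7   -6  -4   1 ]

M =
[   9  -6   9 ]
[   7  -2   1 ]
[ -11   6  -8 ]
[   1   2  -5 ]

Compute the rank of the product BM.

2

First compute BM:
[[ 36, -56, 108],
 [ 11,  42, -100],
 [ 66, -52,  84]]
Now row reduce the product.
R2 ← R2 − (11/36)·R1: [0, 532/9, -133]
R3 ← R3 − (11/6)·R1: [0, 152/3, -114]
R3 ← R3 − (6/7)·R2: [0, 0, 0]
2 nonzero rows, so rank(BM) = 2.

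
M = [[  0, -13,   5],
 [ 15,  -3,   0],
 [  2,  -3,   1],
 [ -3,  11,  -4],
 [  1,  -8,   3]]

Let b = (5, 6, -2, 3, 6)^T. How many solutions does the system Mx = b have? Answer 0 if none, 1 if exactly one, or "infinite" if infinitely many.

0

Row reduce the augmented matrix [M | b].
Swap R1 ↔ R2
R3 ← R3 − (2/15)·R1: [0, -13/5, 1, -14/5]
R4 ← R4 + (1/5)·R1: [0, 52/5, -4, 21/5]
R5 ← R5 − (1/15)·R1: [0, -39/5, 3, 28/5]
R3 ← R3 − (1/5)·R2: [0, 0, 0, -19/5]
R4 ← R4 + (4/5)·R2: [0, 0, 0, 41/5]
R5 ← R5 − (3/5)·R2: [0, 0, 0, 13/5]
R4 ← R4 + (41/19)·R3: [0, 0, 0, 0]
R5 ← R5 + (13/19)·R3: [0, 0, 0, 0]
The echelon form has 3 nonzero rows; the last pivot sits in the augmented column, so rank(M) = 2 but rank([M|b]) = 3.
Since the ranks differ, the system is inconsistent.
It has no solutions.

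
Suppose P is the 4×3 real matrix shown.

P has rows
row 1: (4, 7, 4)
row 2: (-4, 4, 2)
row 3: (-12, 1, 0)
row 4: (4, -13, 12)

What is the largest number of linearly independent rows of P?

3

Row reduce to echelon form.
R2 ← R2 + R1: [0, 11, 6]
R3 ← R3 + (3)·R1: [0, 22, 12]
R4 ← R4 − R1: [0, -20, 8]
R3 ← R3 − (2)·R2: [0, 0, 0]
R4 ← R4 + (20/11)·R2: [0, 0, 208/11]
Swap R3 ↔ R4
Echelon form has 3 nonzero rows, so rank(P) = 3.
The rank gives the maximum number of linearly independent rows: 3.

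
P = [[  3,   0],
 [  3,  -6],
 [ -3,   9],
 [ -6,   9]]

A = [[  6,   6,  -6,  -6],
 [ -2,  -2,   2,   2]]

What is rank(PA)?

1

First compute PA:
[[ 18,  18, -18, -18],
 [ 30,  30, -30, -30],
 [-36, -36,  36,  36],
 [-54, -54,  54,  54]]
Now row reduce the product.
R2 ← R2 − (5/3)·R1: [0, 0, 0, 0]
R3 ← R3 + (2)·R1: [0, 0, 0, 0]
R4 ← R4 + (3)·R1: [0, 0, 0, 0]
1 nonzero row, so rank(PA) = 1.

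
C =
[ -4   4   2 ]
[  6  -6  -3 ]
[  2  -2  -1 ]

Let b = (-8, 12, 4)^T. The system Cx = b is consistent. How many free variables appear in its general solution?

2

Row reduce the augmented matrix [C | b].
R2 ← R2 + (3/2)·R1: [0, 0, 0, 0]
R3 ← R3 + (1/2)·R1: [0, 0, 0, 0]
The echelon form has 1 nonzero rows, and every pivot lies in the first 3 columns, so rank(C) = rank([C|b]) = 1.
The system is consistent.
Free variables = (unknowns) − (rank) = 3 − 1 = 2.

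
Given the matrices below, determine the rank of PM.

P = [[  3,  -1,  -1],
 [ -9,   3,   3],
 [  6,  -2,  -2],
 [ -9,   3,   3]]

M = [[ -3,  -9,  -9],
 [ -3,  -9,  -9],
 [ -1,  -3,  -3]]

First compute PM:
[[ -5, -15, -15],
 [ 15,  45,  45],
 [-10, -30, -30],
 [ 15,  45,  45]]
Now row reduce the product.
R2 ← R2 + (3)·R1: [0, 0, 0]
R3 ← R3 − (2)·R1: [0, 0, 0]
R4 ← R4 + (3)·R1: [0, 0, 0]
1 nonzero row, so rank(PM) = 1.

1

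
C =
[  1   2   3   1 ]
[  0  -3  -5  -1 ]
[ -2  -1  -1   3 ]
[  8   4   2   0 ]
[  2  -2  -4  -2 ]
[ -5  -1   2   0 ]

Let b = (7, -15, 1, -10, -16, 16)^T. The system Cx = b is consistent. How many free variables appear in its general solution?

Row reduce the augmented matrix [C | b].
R3 ← R3 + (2)·R1: [0, 3, 5, 5, 15]
R4 ← R4 − (8)·R1: [0, -12, -22, -8, -66]
R5 ← R5 − (2)·R1: [0, -6, -10, -4, -30]
R6 ← R6 + (5)·R1: [0, 9, 17, 5, 51]
R3 ← R3 + R2: [0, 0, 0, 4, 0]
R4 ← R4 − (4)·R2: [0, 0, -2, -4, -6]
R5 ← R5 − (2)·R2: [0, 0, 0, -2, 0]
R6 ← R6 + (3)·R2: [0, 0, 2, 2, 6]
Swap R3 ↔ R4
R6 ← R6 + R3: [0, 0, 0, -2, 0]
R5 ← R5 + (1/2)·R4: [0, 0, 0, 0, 0]
R6 ← R6 + (1/2)·R4: [0, 0, 0, 0, 0]
The echelon form has 4 nonzero rows, and every pivot lies in the first 4 columns, so rank(C) = rank([C|b]) = 4.
The system is consistent.
Free variables = (unknowns) − (rank) = 4 − 4 = 0.

0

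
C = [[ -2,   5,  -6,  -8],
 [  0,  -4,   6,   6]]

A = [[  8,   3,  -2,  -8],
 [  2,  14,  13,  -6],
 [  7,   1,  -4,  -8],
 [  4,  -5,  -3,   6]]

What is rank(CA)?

First compute CA:
[[-80,  98, 117, -14],
 [ 58, -80, -94,  12]]
Now row reduce the product.
R2 ← R2 + (29/40)·R1: [0, -179/20, -367/40, 37/20]
2 nonzero rows, so rank(CA) = 2.

2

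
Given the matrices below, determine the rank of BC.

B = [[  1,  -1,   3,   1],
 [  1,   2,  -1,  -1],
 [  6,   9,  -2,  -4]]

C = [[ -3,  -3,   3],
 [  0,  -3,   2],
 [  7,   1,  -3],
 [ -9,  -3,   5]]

First compute BC:
[[  9,   0,  -3],
 [ -1,  -7,   5],
 [  4, -35,  22]]
Now row reduce the product.
R2 ← R2 + (1/9)·R1: [0, -7, 14/3]
R3 ← R3 − (4/9)·R1: [0, -35, 70/3]
R3 ← R3 − (5)·R2: [0, 0, 0]
2 nonzero rows, so rank(BC) = 2.

2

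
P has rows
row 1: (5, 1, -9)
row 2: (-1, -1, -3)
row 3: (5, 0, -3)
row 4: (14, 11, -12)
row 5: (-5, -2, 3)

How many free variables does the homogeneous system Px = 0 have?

Row reduce to echelon form.
R2 ← R2 + (1/5)·R1: [0, -4/5, -24/5]
R3 ← R3 − R1: [0, -1, 6]
R4 ← R4 − (14/5)·R1: [0, 41/5, 66/5]
R5 ← R5 + R1: [0, -1, -6]
R3 ← R3 − (5/4)·R2: [0, 0, 12]
R4 ← R4 + (41/4)·R2: [0, 0, -36]
R5 ← R5 − (5/4)·R2: [0, 0, 0]
R4 ← R4 + (3)·R3: [0, 0, 0]
3 nonzero rows, so rank(P) = 3.
P has 3 columns; by rank–nullity, nullity = 3 − 3 = 0.

0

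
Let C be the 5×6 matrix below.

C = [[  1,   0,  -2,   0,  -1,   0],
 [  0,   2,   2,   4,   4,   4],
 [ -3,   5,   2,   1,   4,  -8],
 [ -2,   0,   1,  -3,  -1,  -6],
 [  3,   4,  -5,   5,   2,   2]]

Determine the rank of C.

Row reduce to echelon form.
R3 ← R3 + (3)·R1: [0, 5, -4, 1, 1, -8]
R4 ← R4 + (2)·R1: [0, 0, -3, -3, -3, -6]
R5 ← R5 − (3)·R1: [0, 4, 1, 5, 5, 2]
R3 ← R3 − (5/2)·R2: [0, 0, -9, -9, -9, -18]
R5 ← R5 − (2)·R2: [0, 0, -3, -3, -3, -6]
R4 ← R4 − (1/3)·R3: [0, 0, 0, 0, 0, 0]
R5 ← R5 − (1/3)·R3: [0, 0, 0, 0, 0, 0]
Echelon form has 3 nonzero rows, so rank(C) = 3.

3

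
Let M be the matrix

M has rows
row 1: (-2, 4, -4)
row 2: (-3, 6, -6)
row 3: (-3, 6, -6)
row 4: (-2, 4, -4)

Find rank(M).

1

Row reduce to echelon form.
R2 ← R2 − (3/2)·R1: [0, 0, 0]
R3 ← R3 − (3/2)·R1: [0, 0, 0]
R4 ← R4 − R1: [0, 0, 0]
Echelon form has 1 nonzero row, so rank(M) = 1.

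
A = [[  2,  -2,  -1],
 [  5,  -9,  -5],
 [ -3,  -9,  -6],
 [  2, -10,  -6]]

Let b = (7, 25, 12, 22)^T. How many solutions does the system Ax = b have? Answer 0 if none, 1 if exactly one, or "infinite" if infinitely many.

infinite

Row reduce the augmented matrix [A | b].
R2 ← R2 − (5/2)·R1: [0, -4, -5/2, 15/2]
R3 ← R3 + (3/2)·R1: [0, -12, -15/2, 45/2]
R4 ← R4 − R1: [0, -8, -5, 15]
R3 ← R3 − (3)·R2: [0, 0, 0, 0]
R4 ← R4 − (2)·R2: [0, 0, 0, 0]
The echelon form has 2 nonzero rows, and every pivot lies in the first 3 columns, so rank(A) = rank([A|b]) = 2.
The system is consistent.
rank = 2 < 3 unknowns, so there are infinitely many solutions.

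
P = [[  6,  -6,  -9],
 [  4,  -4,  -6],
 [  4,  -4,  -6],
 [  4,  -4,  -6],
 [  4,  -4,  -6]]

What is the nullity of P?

Row reduce to echelon form.
R2 ← R2 − (2/3)·R1: [0, 0, 0]
R3 ← R3 − (2/3)·R1: [0, 0, 0]
R4 ← R4 − (2/3)·R1: [0, 0, 0]
R5 ← R5 − (2/3)·R1: [0, 0, 0]
1 nonzero row, so rank(P) = 1.
P has 3 columns; by rank–nullity, nullity = 3 − 1 = 2.

2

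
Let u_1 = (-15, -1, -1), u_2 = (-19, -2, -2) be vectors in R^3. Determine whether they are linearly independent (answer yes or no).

yes

Form the matrix with these vectors as rows and row reduce.
R2 ← R2 − (19/15)·R1: [0, -11/15, -11/15]
2 nonzero rows, so the 2 vectors span a space of dimension 2.
Since 2 = 2, the vectors are linearly independent.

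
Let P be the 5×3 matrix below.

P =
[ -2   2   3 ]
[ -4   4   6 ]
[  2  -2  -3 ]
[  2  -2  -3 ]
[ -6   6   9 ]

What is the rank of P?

1

Row reduce to echelon form.
R2 ← R2 − (2)·R1: [0, 0, 0]
R3 ← R3 + R1: [0, 0, 0]
R4 ← R4 + R1: [0, 0, 0]
R5 ← R5 − (3)·R1: [0, 0, 0]
Echelon form has 1 nonzero row, so rank(P) = 1.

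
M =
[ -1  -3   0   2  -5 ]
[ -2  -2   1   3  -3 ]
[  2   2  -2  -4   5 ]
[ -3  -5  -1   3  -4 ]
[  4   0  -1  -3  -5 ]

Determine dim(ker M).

Row reduce to echelon form.
R2 ← R2 − (2)·R1: [0, 4, 1, -1, 7]
R3 ← R3 + (2)·R1: [0, -4, -2, 0, -5]
R4 ← R4 − (3)·R1: [0, 4, -1, -3, 11]
R5 ← R5 + (4)·R1: [0, -12, -1, 5, -25]
R3 ← R3 + R2: [0, 0, -1, -1, 2]
R4 ← R4 − R2: [0, 0, -2, -2, 4]
R5 ← R5 + (3)·R2: [0, 0, 2, 2, -4]
R4 ← R4 − (2)·R3: [0, 0, 0, 0, 0]
R5 ← R5 + (2)·R3: [0, 0, 0, 0, 0]
3 nonzero rows, so rank(M) = 3.
M has 5 columns; by rank–nullity, nullity = 5 − 3 = 2.

2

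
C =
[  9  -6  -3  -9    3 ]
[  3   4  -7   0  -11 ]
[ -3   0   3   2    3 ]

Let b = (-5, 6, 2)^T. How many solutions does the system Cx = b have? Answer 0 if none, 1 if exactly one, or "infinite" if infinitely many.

Row reduce the augmented matrix [C | b].
R2 ← R2 − (1/3)·R1: [0, 6, -6, 3, -12, 23/3]
R3 ← R3 + (1/3)·R1: [0, -2, 2, -1, 4, 1/3]
R3 ← R3 + (1/3)·R2: [0, 0, 0, 0, 0, 26/9]
The echelon form has 3 nonzero rows; the last pivot sits in the augmented column, so rank(C) = 2 but rank([C|b]) = 3.
Since the ranks differ, the system is inconsistent.
It has no solutions.

0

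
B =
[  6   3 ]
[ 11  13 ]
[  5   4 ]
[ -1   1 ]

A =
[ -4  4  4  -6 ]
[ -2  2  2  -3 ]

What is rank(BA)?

First compute BA:
[[-30,  30,  30, -45],
 [-70,  70,  70, -105],
 [-28,  28,  28, -42],
 [  2,  -2,  -2,   3]]
Now row reduce the product.
R2 ← R2 − (7/3)·R1: [0, 0, 0, 0]
R3 ← R3 − (14/15)·R1: [0, 0, 0, 0]
R4 ← R4 + (1/15)·R1: [0, 0, 0, 0]
1 nonzero row, so rank(BA) = 1.

1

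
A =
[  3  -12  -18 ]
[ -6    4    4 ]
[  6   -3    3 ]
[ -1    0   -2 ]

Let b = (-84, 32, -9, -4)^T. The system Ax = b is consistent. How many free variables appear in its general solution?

Row reduce the augmented matrix [A | b].
R2 ← R2 + (2)·R1: [0, -20, -32, -136]
R3 ← R3 − (2)·R1: [0, 21, 39, 159]
R4 ← R4 + (1/3)·R1: [0, -4, -8, -32]
R3 ← R3 + (21/20)·R2: [0, 0, 27/5, 81/5]
R4 ← R4 − (1/5)·R2: [0, 0, -8/5, -24/5]
R4 ← R4 + (8/27)·R3: [0, 0, 0, 0]
The echelon form has 3 nonzero rows, and every pivot lies in the first 3 columns, so rank(A) = rank([A|b]) = 3.
The system is consistent.
Free variables = (unknowns) − (rank) = 3 − 3 = 0.

0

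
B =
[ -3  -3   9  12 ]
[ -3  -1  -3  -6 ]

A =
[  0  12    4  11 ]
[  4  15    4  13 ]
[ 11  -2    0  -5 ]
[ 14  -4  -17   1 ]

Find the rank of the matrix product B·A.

First compute BA:
[[255, -147, -228, -105],
 [-121, -21,  86, -37]]
Now row reduce the product.
R2 ← R2 + (121/255)·R1: [0, -7714/85, -1886/85, -1476/17]
2 nonzero rows, so rank(BA) = 2.

2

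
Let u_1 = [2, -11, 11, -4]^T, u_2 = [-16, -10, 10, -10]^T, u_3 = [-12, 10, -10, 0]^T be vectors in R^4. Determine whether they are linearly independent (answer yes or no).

Form the matrix with these vectors as rows and row reduce.
R2 ← R2 + (8)·R1: [0, -98, 98, -42]
R3 ← R3 + (6)·R1: [0, -56, 56, -24]
R3 ← R3 − (4/7)·R2: [0, 0, 0, 0]
2 nonzero rows, so the 3 vectors span a space of dimension 2.
Since 2 < 3, the vectors are linearly dependent.

no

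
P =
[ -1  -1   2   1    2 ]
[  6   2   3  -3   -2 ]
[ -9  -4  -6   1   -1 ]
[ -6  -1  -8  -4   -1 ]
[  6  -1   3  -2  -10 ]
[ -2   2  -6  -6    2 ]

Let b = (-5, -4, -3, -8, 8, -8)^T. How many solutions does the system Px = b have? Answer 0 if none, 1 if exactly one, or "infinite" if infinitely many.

0

Row reduce the augmented matrix [P | b].
R2 ← R2 + (6)·R1: [0, -4, 15, 3, 10, -34]
R3 ← R3 − (9)·R1: [0, 5, -24, -8, -19, 42]
R4 ← R4 − (6)·R1: [0, 5, -20, -10, -13, 22]
R5 ← R5 + (6)·R1: [0, -7, 15, 4, 2, -22]
R6 ← R6 − (2)·R1: [0, 4, -10, -8, -2, 2]
R3 ← R3 + (5/4)·R2: [0, 0, -21/4, -17/4, -13/2, -1/2]
R4 ← R4 + (5/4)·R2: [0, 0, -5/4, -25/4, -1/2, -41/2]
R5 ← R5 − (7/4)·R2: [0, 0, -45/4, -5/4, -31/2, 75/2]
R6 ← R6 + R2: [0, 0, 5, -5, 8, -32]
R4 ← R4 − (5/21)·R3: [0, 0, 0, -110/21, 22/21, -428/21]
R5 ← R5 − (15/7)·R3: [0, 0, 0, 55/7, -11/7, 270/7]
R6 ← R6 + (20/21)·R3: [0, 0, 0, -190/21, 38/21, -682/21]
R5 ← R5 + (3/2)·R4: [0, 0, 0, 0, 0, 8]
R6 ← R6 − (19/11)·R4: [0, 0, 0, 0, 0, 30/11]
R6 ← R6 − (15/44)·R5: [0, 0, 0, 0, 0, 0]
The echelon form has 5 nonzero rows; the last pivot sits in the augmented column, so rank(P) = 4 but rank([P|b]) = 5.
Since the ranks differ, the system is inconsistent.
It has no solutions.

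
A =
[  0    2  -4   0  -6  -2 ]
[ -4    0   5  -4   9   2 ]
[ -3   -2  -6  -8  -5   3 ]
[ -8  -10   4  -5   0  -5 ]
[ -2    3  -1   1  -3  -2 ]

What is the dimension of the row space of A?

5

Row reduce to echelon form.
Swap R1 ↔ R2
R3 ← R3 − (3/4)·R1: [0, -2, -39/4, -5, -47/4, 3/2]
R4 ← R4 − (2)·R1: [0, -10, -6, 3, -18, -9]
R5 ← R5 − (1/2)·R1: [0, 3, -7/2, 3, -15/2, -3]
R3 ← R3 + R2: [0, 0, -55/4, -5, -71/4, -1/2]
R4 ← R4 + (5)·R2: [0, 0, -26, 3, -48, -19]
R5 ← R5 − (3/2)·R2: [0, 0, 5/2, 3, 3/2, 0]
R4 ← R4 − (104/55)·R3: [0, 0, 0, 137/11, -794/55, -993/55]
R5 ← R5 + (2/11)·R3: [0, 0, 0, 23/11, -19/11, -1/11]
R5 ← R5 − (23/137)·R4: [0, 0, 0, 0, 477/685, 2014/685]
Echelon form has 5 nonzero rows, so rank(A) = 5.
The row space has dimension equal to the rank: 5.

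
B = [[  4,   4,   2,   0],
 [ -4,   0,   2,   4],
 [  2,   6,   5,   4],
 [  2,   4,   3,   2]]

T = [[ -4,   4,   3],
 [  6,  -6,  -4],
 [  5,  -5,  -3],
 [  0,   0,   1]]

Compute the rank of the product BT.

2

First compute BT:
[[ 18, -18, -10],
 [ 26, -26, -14],
 [ 53, -53, -29],
 [ 31, -31, -17]]
Now row reduce the product.
R2 ← R2 − (13/9)·R1: [0, 0, 4/9]
R3 ← R3 − (53/18)·R1: [0, 0, 4/9]
R4 ← R4 − (31/18)·R1: [0, 0, 2/9]
R3 ← R3 − R2: [0, 0, 0]
R4 ← R4 − (1/2)·R2: [0, 0, 0]
2 nonzero rows, so rank(BT) = 2.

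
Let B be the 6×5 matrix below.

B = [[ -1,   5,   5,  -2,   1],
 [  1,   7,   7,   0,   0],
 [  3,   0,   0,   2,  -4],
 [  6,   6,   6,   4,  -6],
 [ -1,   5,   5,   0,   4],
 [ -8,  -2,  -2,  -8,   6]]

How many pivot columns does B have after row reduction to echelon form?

3

Row reduce to echelon form.
R2 ← R2 + R1: [0, 12, 12, -2, 1]
R3 ← R3 + (3)·R1: [0, 15, 15, -4, -1]
R4 ← R4 + (6)·R1: [0, 36, 36, -8, 0]
R5 ← R5 − R1: [0, 0, 0, 2, 3]
R6 ← R6 − (8)·R1: [0, -42, -42, 8, -2]
R3 ← R3 − (5/4)·R2: [0, 0, 0, -3/2, -9/4]
R4 ← R4 − (3)·R2: [0, 0, 0, -2, -3]
R6 ← R6 + (7/2)·R2: [0, 0, 0, 1, 3/2]
R4 ← R4 − (4/3)·R3: [0, 0, 0, 0, 0]
R5 ← R5 + (4/3)·R3: [0, 0, 0, 0, 0]
R6 ← R6 + (2/3)·R3: [0, 0, 0, 0, 0]
Echelon form has 3 nonzero rows, so rank(B) = 3.
Each nonzero row contributes one pivot column: 3 pivot columns.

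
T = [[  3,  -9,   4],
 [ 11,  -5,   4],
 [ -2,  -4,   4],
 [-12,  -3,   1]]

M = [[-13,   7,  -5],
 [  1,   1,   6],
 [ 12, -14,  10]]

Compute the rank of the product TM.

3

First compute TM:
[[  0, -44, -29],
 [-100,  16, -45],
 [ 70, -74,  26],
 [165, -101,  52]]
Now row reduce the product.
Swap R1 ↔ R2
R3 ← R3 + (7/10)·R1: [0, -314/5, -11/2]
R4 ← R4 + (33/20)·R1: [0, -373/5, -89/4]
R3 ← R3 − (157/110)·R2: [0, 0, 1974/55]
R4 ← R4 − (373/220)·R2: [0, 0, 2961/110]
R4 ← R4 − (3/4)·R3: [0, 0, 0]
3 nonzero rows, so rank(TM) = 3.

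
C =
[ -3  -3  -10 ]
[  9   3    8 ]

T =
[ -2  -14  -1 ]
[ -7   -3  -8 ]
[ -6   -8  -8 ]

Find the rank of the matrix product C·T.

First compute CT:
[[ 87, 131, 107],
 [-87, -199, -97]]
Now row reduce the product.
R2 ← R2 + R1: [0, -68, 10]
2 nonzero rows, so rank(CT) = 2.

2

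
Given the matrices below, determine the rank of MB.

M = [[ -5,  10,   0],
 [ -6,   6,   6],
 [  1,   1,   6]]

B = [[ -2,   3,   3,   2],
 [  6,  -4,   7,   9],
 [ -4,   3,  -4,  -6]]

3

First compute MB:
[[ 70, -55,  55,  80],
 [ 24, -24,   0,   6],
 [-20,  17, -14, -25]]
Now row reduce the product.
R2 ← R2 − (12/35)·R1: [0, -36/7, -132/7, -150/7]
R3 ← R3 + (2/7)·R1: [0, 9/7, 12/7, -15/7]
R3 ← R3 + (1/4)·R2: [0, 0, -3, -15/2]
3 nonzero rows, so rank(MB) = 3.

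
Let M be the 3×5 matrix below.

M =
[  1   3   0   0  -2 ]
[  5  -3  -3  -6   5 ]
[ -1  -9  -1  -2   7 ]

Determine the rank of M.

Row reduce to echelon form.
R2 ← R2 − (5)·R1: [0, -18, -3, -6, 15]
R3 ← R3 + R1: [0, -6, -1, -2, 5]
R3 ← R3 − (1/3)·R2: [0, 0, 0, 0, 0]
Echelon form has 2 nonzero rows, so rank(M) = 2.

2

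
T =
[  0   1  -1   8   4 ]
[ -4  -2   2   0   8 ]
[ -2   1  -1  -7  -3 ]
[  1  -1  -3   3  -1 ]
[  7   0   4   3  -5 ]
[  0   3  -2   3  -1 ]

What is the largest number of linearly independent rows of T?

Row reduce to echelon form.
Swap R1 ↔ R2
R3 ← R3 − (1/2)·R1: [0, 2, -2, -7, -7]
R4 ← R4 + (1/4)·R1: [0, -3/2, -5/2, 3, 1]
R5 ← R5 + (7/4)·R1: [0, -7/2, 15/2, 3, 9]
R3 ← R3 − (2)·R2: [0, 0, 0, -23, -15]
R4 ← R4 + (3/2)·R2: [0, 0, -4, 15, 7]
R5 ← R5 + (7/2)·R2: [0, 0, 4, 31, 23]
R6 ← R6 − (3)·R2: [0, 0, 1, -21, -13]
Swap R3 ↔ R4
R5 ← R5 + R3: [0, 0, 0, 46, 30]
R6 ← R6 + (1/4)·R3: [0, 0, 0, -69/4, -45/4]
R5 ← R5 + (2)·R4: [0, 0, 0, 0, 0]
R6 ← R6 − (3/4)·R4: [0, 0, 0, 0, 0]
Echelon form has 4 nonzero rows, so rank(T) = 4.
The rank gives the maximum number of linearly independent rows: 4.

4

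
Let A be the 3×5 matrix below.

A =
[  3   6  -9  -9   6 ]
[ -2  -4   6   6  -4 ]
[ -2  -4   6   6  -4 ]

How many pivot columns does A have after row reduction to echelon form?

1

Row reduce to echelon form.
R2 ← R2 + (2/3)·R1: [0, 0, 0, 0, 0]
R3 ← R3 + (2/3)·R1: [0, 0, 0, 0, 0]
Echelon form has 1 nonzero row, so rank(A) = 1.
Each nonzero row contributes one pivot column: 1 pivot columns.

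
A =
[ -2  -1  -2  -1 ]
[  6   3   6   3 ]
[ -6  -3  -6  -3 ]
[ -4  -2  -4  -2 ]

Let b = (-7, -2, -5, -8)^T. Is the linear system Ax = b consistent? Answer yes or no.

no

Row reduce the augmented matrix [A | b].
R2 ← R2 + (3)·R1: [0, 0, 0, 0, -23]
R3 ← R3 − (3)·R1: [0, 0, 0, 0, 16]
R4 ← R4 − (2)·R1: [0, 0, 0, 0, 6]
R3 ← R3 + (16/23)·R2: [0, 0, 0, 0, 0]
R4 ← R4 + (6/23)·R2: [0, 0, 0, 0, 0]
The echelon form has 2 nonzero rows; the last pivot sits in the augmented column, so rank(A) = 1 but rank([A|b]) = 2.
Since the ranks differ, the system is inconsistent.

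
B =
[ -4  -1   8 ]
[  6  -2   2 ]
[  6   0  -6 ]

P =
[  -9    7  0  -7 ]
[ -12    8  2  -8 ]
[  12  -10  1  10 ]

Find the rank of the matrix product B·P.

First compute BP:
[[144, -116,   6, 116],
 [ -6,   6,  -2,  -6],
 [-126, 102,  -6, -102]]
Now row reduce the product.
R2 ← R2 + (1/24)·R1: [0, 7/6, -7/4, -7/6]
R3 ← R3 + (7/8)·R1: [0, 1/2, -3/4, -1/2]
R3 ← R3 − (3/7)·R2: [0, 0, 0, 0]
2 nonzero rows, so rank(BP) = 2.

2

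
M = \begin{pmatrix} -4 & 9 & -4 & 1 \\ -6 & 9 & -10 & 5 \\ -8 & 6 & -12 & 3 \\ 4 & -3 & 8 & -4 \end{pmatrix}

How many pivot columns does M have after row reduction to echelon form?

Row reduce to echelon form.
R2 ← R2 − (3/2)·R1: [0, -9/2, -4, 7/2]
R3 ← R3 − (2)·R1: [0, -12, -4, 1]
R4 ← R4 + R1: [0, 6, 4, -3]
R3 ← R3 − (8/3)·R2: [0, 0, 20/3, -25/3]
R4 ← R4 + (4/3)·R2: [0, 0, -4/3, 5/3]
R4 ← R4 + (1/5)·R3: [0, 0, 0, 0]
Echelon form has 3 nonzero rows, so rank(M) = 3.
Each nonzero row contributes one pivot column: 3 pivot columns.

3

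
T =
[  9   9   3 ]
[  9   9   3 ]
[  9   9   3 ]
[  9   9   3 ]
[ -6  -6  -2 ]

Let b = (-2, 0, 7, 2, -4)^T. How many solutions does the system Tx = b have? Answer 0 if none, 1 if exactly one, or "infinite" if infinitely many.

Row reduce the augmented matrix [T | b].
R2 ← R2 − R1: [0, 0, 0, 2]
R3 ← R3 − R1: [0, 0, 0, 9]
R4 ← R4 − R1: [0, 0, 0, 4]
R5 ← R5 + (2/3)·R1: [0, 0, 0, -16/3]
R3 ← R3 − (9/2)·R2: [0, 0, 0, 0]
R4 ← R4 − (2)·R2: [0, 0, 0, 0]
R5 ← R5 + (8/3)·R2: [0, 0, 0, 0]
The echelon form has 2 nonzero rows; the last pivot sits in the augmented column, so rank(T) = 1 but rank([T|b]) = 2.
Since the ranks differ, the system is inconsistent.
It has no solutions.

0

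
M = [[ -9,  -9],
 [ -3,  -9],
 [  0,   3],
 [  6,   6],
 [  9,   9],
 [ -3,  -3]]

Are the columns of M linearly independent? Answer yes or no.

Row reduce M to echelon form.
R2 ← R2 − (1/3)·R1: [0, -6]
R4 ← R4 + (2/3)·R1: [0, 0]
R5 ← R5 + R1: [0, 0]
R6 ← R6 − (1/3)·R1: [0, 0]
R3 ← R3 + (1/2)·R2: [0, 0]
2 pivots among 2 columns.
Every column is a pivot column, so the columns are linearly independent.

yes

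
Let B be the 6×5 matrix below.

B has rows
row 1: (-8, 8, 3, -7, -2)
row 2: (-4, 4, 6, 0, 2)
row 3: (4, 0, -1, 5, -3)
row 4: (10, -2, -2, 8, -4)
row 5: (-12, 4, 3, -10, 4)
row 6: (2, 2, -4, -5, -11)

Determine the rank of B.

5

Row reduce to echelon form.
R2 ← R2 − (1/2)·R1: [0, 0, 9/2, 7/2, 3]
R3 ← R3 + (1/2)·R1: [0, 4, 1/2, 3/2, -4]
R4 ← R4 + (5/4)·R1: [0, 8, 7/4, -3/4, -13/2]
R5 ← R5 − (3/2)·R1: [0, -8, -3/2, 1/2, 7]
R6 ← R6 + (1/4)·R1: [0, 4, -13/4, -27/4, -23/2]
Swap R2 ↔ R3
R4 ← R4 − (2)·R2: [0, 0, 3/4, -15/4, 3/2]
R5 ← R5 + (2)·R2: [0, 0, -1/2, 7/2, -1]
R6 ← R6 − R2: [0, 0, -15/4, -33/4, -15/2]
R4 ← R4 − (1/6)·R3: [0, 0, 0, -13/3, 1]
R5 ← R5 + (1/9)·R3: [0, 0, 0, 35/9, -2/3]
R6 ← R6 + (5/6)·R3: [0, 0, 0, -16/3, -5]
R5 ← R5 + (35/39)·R4: [0, 0, 0, 0, 3/13]
R6 ← R6 − (16/13)·R4: [0, 0, 0, 0, -81/13]
R6 ← R6 + (27)·R5: [0, 0, 0, 0, 0]
Echelon form has 5 nonzero rows, so rank(B) = 5.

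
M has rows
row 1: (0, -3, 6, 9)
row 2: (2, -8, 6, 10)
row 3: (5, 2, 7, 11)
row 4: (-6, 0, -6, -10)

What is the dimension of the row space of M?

Row reduce to echelon form.
Swap R1 ↔ R2
R3 ← R3 − (5/2)·R1: [0, 22, -8, -14]
R4 ← R4 + (3)·R1: [0, -24, 12, 20]
R3 ← R3 + (22/3)·R2: [0, 0, 36, 52]
R4 ← R4 − (8)·R2: [0, 0, -36, -52]
R4 ← R4 + R3: [0, 0, 0, 0]
Echelon form has 3 nonzero rows, so rank(M) = 3.
The row space has dimension equal to the rank: 3.

3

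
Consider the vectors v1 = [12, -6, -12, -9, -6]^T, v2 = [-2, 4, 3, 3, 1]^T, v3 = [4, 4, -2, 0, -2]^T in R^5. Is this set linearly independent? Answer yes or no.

Form the matrix with these vectors as rows and row reduce.
R2 ← R2 + (1/6)·R1: [0, 3, 1, 3/2, 0]
R3 ← R3 − (1/3)·R1: [0, 6, 2, 3, 0]
R3 ← R3 − (2)·R2: [0, 0, 0, 0, 0]
2 nonzero rows, so the 3 vectors span a space of dimension 2.
Since 2 < 3, the vectors are linearly dependent.

no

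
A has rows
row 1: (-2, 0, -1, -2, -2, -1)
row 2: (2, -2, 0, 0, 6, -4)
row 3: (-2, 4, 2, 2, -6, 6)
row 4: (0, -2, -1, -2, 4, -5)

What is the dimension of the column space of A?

Row reduce to echelon form.
R2 ← R2 + R1: [0, -2, -1, -2, 4, -5]
R3 ← R3 − R1: [0, 4, 3, 4, -4, 7]
R3 ← R3 + (2)·R2: [0, 0, 1, 0, 4, -3]
R4 ← R4 − R2: [0, 0, 0, 0, 0, 0]
Echelon form has 3 nonzero rows, so rank(A) = 3.
The column space has dimension equal to the rank: 3.

3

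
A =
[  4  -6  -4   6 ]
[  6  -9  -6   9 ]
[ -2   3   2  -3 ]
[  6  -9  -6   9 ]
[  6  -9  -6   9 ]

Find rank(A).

Row reduce to echelon form.
R2 ← R2 − (3/2)·R1: [0, 0, 0, 0]
R3 ← R3 + (1/2)·R1: [0, 0, 0, 0]
R4 ← R4 − (3/2)·R1: [0, 0, 0, 0]
R5 ← R5 − (3/2)·R1: [0, 0, 0, 0]
Echelon form has 1 nonzero row, so rank(A) = 1.

1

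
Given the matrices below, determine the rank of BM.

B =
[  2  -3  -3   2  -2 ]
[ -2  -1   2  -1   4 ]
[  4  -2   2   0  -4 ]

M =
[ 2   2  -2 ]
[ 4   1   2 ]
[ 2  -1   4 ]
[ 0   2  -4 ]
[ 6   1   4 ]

2

First compute BM:
[[-26,   6, -38],
 [ 20,  -5,  30],
 [-20,   0, -20]]
Now row reduce the product.
R2 ← R2 + (10/13)·R1: [0, -5/13, 10/13]
R3 ← R3 − (10/13)·R1: [0, -60/13, 120/13]
R3 ← R3 − (12)·R2: [0, 0, 0]
2 nonzero rows, so rank(BM) = 2.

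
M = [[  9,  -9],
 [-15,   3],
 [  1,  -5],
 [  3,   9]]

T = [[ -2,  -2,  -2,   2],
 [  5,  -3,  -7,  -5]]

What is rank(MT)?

2

First compute MT:
[[-63,   9,  45,  63],
 [ 45,  21,   9, -45],
 [-27,  13,  33,  27],
 [ 39, -33, -69, -39]]
Now row reduce the product.
R2 ← R2 + (5/7)·R1: [0, 192/7, 288/7, 0]
R3 ← R3 − (3/7)·R1: [0, 64/7, 96/7, 0]
R4 ← R4 + (13/21)·R1: [0, -192/7, -288/7, 0]
R3 ← R3 − (1/3)·R2: [0, 0, 0, 0]
R4 ← R4 + R2: [0, 0, 0, 0]
2 nonzero rows, so rank(MT) = 2.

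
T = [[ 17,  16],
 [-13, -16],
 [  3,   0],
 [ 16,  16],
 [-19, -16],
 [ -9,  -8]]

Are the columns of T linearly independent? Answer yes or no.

yes

Row reduce T to echelon form.
R2 ← R2 + (13/17)·R1: [0, -64/17]
R3 ← R3 − (3/17)·R1: [0, -48/17]
R4 ← R4 − (16/17)·R1: [0, 16/17]
R5 ← R5 + (19/17)·R1: [0, 32/17]
R6 ← R6 + (9/17)·R1: [0, 8/17]
R3 ← R3 − (3/4)·R2: [0, 0]
R4 ← R4 + (1/4)·R2: [0, 0]
R5 ← R5 + (1/2)·R2: [0, 0]
R6 ← R6 + (1/8)·R2: [0, 0]
2 pivots among 2 columns.
Every column is a pivot column, so the columns are linearly independent.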